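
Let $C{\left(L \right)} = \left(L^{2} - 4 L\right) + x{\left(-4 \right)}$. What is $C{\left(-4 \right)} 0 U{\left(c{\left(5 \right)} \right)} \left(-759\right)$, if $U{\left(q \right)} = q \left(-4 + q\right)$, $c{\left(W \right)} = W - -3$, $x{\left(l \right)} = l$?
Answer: $0$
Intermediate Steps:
$C{\left(L \right)} = -4 + L^{2} - 4 L$ ($C{\left(L \right)} = \left(L^{2} - 4 L\right) - 4 = -4 + L^{2} - 4 L$)
$c{\left(W \right)} = 3 + W$ ($c{\left(W \right)} = W + 3 = 3 + W$)
$C{\left(-4 \right)} 0 U{\left(c{\left(5 \right)} \right)} \left(-759\right) = \left(-4 + \left(-4\right)^{2} - -16\right) 0 \left(3 + 5\right) \left(-4 + \left(3 + 5\right)\right) \left(-759\right) = \left(-4 + 16 + 16\right) 0 \cdot 8 \left(-4 + 8\right) \left(-759\right) = 28 \cdot 0 \cdot 8 \cdot 4 \left(-759\right) = 28 \cdot 0 \cdot 32 \left(-759\right) = 28 \cdot 0 \left(-759\right) = 0 \left(-759\right) = 0$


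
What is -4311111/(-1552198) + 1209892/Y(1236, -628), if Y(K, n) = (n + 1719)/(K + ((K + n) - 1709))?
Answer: 253533615675261/1693448018 ≈ 1.4971e+5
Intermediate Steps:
Y(K, n) = (1719 + n)/(-1709 + n + 2*K) (Y(K, n) = (1719 + n)/(K + (-1709 + K + n)) = (1719 + n)/(-1709 + n + 2*K))
-4311111/(-1552198) + 1209892/Y(1236, -628) = -4311111/(-1552198) + 1209892/(((1719 - 628)/(-1709 - 628 + 2*1236))) = -4311111*(-1/1552198) + 1209892/((1091/(-1709 - 628 + 2472))) = 4311111/1552198 + 1209892/((1091/135)) = 4311111/1552198 + 1209892/(((1/135)*1091)) = 4311111/1552198 + 1209892/(1091/135) = 4311111/1552198 + 1209892*(135/1091) = 4311111/1552198 + 163335420/1091 = 253533615675261/1693448018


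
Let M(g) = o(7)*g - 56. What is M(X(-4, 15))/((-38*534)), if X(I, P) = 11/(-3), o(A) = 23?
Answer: 421/60876 ≈ 0.0069157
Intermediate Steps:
X(I, P) = -11/3 (X(I, P) = 11*(-1/3) = -11/3)
M(g) = -56 + 23*g (M(g) = 23*g - 56 = -56 + 23*g)
M(X(-4, 15))/((-38*534)) = (-56 + 23*(-11/3))/((-38*534)) = (-56 - 253/3)/(-20292) = -421/3*(-1/20292) = 421/60876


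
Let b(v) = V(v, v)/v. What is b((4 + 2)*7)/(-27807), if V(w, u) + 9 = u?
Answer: -11/389298 ≈ -2.8256e-5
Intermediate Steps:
V(w, u) = -9 + u
b(v) = (-9 + v)/v
b((4 + 2)*7)/(-27807) = ((-9 + (4 + 2)*7)/(((4 + 2)*7)))/(-27807) = ((-9 + 6*7)/((6*7)))*(-1/27807) = ((-9 + 42)/42)*(-1/27807) = ((1/42)*33)*(-1/27807) = (11/14)*(-1/27807) = -11/389298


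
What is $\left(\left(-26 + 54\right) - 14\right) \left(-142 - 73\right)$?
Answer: $-3010$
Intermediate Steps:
$\left(\left(-26 + 54\right) - 14\right) \left(-142 - 73\right) = \left(28 - 14\right) \left(-215\right) = 14 \left(-215\right) = -3010$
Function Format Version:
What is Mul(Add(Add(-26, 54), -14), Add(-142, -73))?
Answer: -3010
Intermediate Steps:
Mul(Add(Add(-26, 54), -14), Add(-142, -73)) = Mul(Add(28, -14), -215) = Mul(14, -215) = -3010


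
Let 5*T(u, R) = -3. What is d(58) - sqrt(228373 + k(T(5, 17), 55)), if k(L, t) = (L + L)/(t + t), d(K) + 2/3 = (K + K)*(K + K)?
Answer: 40366/3 - 2*sqrt(172707073)/55 ≈ 12977.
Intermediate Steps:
T(u, R) = -3/5 (T(u, R) = (1/5)*(-3) = -3/5)
d(K) = -2/3 + 4*K**2 (d(K) = -2/3 + (K + K)*(K + K) = -2/3 + (2*K)*(2*K) = -2/3 + 4*K**2)
k(L, t) = L/t (k(L, t) = (2*L)/((2*t)) = (2*L)*(1/(2*t)) = L/t)
d(58) - sqrt(228373 + k(T(5, 17), 55)) = (-2/3 + 4*58**2) - sqrt(228373 - 3/5/55) = (-2/3 + 4*3364) - sqrt(228373 - 3/5*1/55) = (-2/3 + 13456) - sqrt(228373 - 3/275) = 40366/3 - sqrt(62802572/275) = 40366/3 - 2*sqrt(172707073)/55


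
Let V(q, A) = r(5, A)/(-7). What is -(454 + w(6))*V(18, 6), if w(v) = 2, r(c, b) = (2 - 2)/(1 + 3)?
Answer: 0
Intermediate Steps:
r(c, b) = 0 (r(c, b) = 0/4 = 0*(¼) = 0)
V(q, A) = 0 (V(q, A) = 0/(-7) = 0*(-⅐) = 0)
-(454 + w(6))*V(18, 6) = -(454 + 2)*0 = -456*0 = -1*0 = 0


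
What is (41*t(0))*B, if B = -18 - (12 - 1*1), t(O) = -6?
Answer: 7134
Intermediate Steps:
B = -29 (B = -18 - (12 - 1) = -18 - 1*11 = -18 - 11 = -29)
(41*t(0))*B = (41*(-6))*(-29) = -246*(-29) = 7134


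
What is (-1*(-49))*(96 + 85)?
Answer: 8869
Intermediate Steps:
(-1*(-49))*(96 + 85) = 49*181 = 8869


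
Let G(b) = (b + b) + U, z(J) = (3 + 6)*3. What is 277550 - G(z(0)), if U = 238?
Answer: 277258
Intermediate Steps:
z(J) = 27 (z(J) = 9*3 = 27)
G(b) = 238 + 2*b (G(b) = (b + b) + 238 = 2*b + 238 = 238 + 2*b)
277550 - G(z(0)) = 277550 - (238 + 2*27) = 277550 - (238 + 54) = 277550 - 1*292 = 277550 - 292 = 277258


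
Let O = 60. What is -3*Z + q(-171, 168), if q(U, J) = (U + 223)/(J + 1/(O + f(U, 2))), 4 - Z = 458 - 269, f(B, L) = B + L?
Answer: 10168273/18311 ≈ 555.31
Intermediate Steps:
Z = -185 (Z = 4 - (458 - 269) = 4 - 1*189 = 4 - 189 = -185)
q(U, J) = (223 + U)/(J + 1/(62 + U)) (q(U, J) = (U + 223)/(J + 1/(60 + (U + 2))) = (223 + U)/(J + 1/(60 + (2 + U))) = (223 + U)/(J + 1/(62 + U)))
-3*Z + q(-171, 168) = -3*(-185) + (13826 + (-171)**2 + 285*(-171))/(1 + 62*168 + 168*(-171)) = 555 + (13826 + 29241 - 48735)/(1 + 10416 - 28728) = 555 - 5668/(-18311) = 555 - 1/18311*(-5668) = 555 + 5668/18311 = 10168273/18311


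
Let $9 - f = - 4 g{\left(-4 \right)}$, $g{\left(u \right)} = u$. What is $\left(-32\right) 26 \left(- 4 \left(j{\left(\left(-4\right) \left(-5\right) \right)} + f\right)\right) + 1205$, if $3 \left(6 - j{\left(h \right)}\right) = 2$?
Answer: $- \frac{13025}{3} \approx -4341.7$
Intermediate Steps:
$j{\left(h \right)} = \frac{16}{3}$ ($j{\left(h \right)} = 6 - \frac{2}{3} = \frac{16}{3}$)
$f = -7$ ($f = 9 - \left(-4\right) \left(-4\right) = 9 - 16 = -7$)
$\left(-32\right) 26 \left(- 4 \left(j{\left(\left(-4\right) \left(-5\right) \right)} + f\right)\right) + 1205 = \left(-32\right) 26 \left(- 4 \left(\frac{16}{3} - 7\right)\right) + 1205 = - 832 \left(\left(-4\right) \left(- \frac{5}{3}\right)\right) + 1205 = \left(-832\right) \frac{20}{3} + 1205 = - \frac{16640}{3} + 1205 = - \frac{13025}{3}$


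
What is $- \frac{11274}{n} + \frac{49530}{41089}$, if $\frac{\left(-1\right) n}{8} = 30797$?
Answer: $\frac{6333120333}{5061671732} \approx 1.2512$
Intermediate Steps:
$n = -246376$ ($n = \left(-8\right) 30797 = -246376$)
$- \frac{11274}{n} + \frac{49530}{41089} = - \frac{11274}{-246376} + \frac{49530}{41089} = \left(-11274\right) \left(- \frac{1}{246376}\right) + 49530 \cdot \frac{1}{41089} = \frac{5637}{123188} + \frac{49530}{41089} = \frac{6333120333}{5061671732}$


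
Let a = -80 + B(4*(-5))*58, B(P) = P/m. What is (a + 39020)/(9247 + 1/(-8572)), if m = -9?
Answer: 3014086640/713387547 ≈ 4.2250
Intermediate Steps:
B(P) = -P/9 (B(P) = P/(-9) = P*(-⅑) = -P/9)
a = 440/9 (a = -80 - 4*(-5)/9*58 = -80 - ⅑*(-20)*58 = -80 + (20/9)*58 = -80 + 1160/9 = 440/9 ≈ 48.889)
(a + 39020)/(9247 + 1/(-8572)) = (440/9 + 39020)/(9247 + 1/(-8572)) = 351620/(9*(9247 - 1/8572)) = 351620/(9*(79265283/8572)) = (351620/9)*(8572/79265283) = 3014086640/713387547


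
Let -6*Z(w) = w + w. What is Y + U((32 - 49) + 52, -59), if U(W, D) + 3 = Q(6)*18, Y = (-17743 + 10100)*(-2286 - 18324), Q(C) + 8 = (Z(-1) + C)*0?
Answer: 157522083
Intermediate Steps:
Z(w) = -w/3 (Z(w) = -(w + w)/6 = -w/3)
Q(C) = -8 (Q(C) = -8 + (-1/3*(-1) + C)*0 = -8 + (1/3 + C)*0 = -8 + 0 = -8)
Y = 157522230 (Y = -7643*(-20610) = 157522230)
U(W, D) = -147 (U(W, D) = -3 - 8*18 = -3 - 144 = -147)
Y + U((32 - 49) + 52, -59) = 157522230 - 147 = 157522083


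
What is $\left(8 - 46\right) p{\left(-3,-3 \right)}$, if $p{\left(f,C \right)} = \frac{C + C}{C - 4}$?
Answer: $- \frac{228}{7} \approx -32.571$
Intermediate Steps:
$p{\left(f,C \right)} = \frac{2 C}{-4 + C}$
$\left(8 - 46\right) p{\left(-3,-3 \right)} = \left(8 - 46\right) 2 \left(-3\right) \frac{1}{-4 - 3} = - 38 \cdot 2 \left(-3\right) \frac{1}{-7} = - 38 \cdot 2 \left(-3\right) \left(- \frac{1}{7}\right) = \left(-38\right) \frac{6}{7} = - \frac{228}{7}$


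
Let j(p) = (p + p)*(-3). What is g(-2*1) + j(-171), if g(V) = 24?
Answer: 1050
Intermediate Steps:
j(p) = -6*p (j(p) = (2*p)*(-3) = -6*p)
g(-2*1) + j(-171) = 24 - 6*(-171) = 24 + 1026 = 1050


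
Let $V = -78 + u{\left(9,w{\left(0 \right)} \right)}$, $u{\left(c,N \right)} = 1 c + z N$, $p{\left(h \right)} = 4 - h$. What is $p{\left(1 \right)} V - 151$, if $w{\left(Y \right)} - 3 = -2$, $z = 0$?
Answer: $-358$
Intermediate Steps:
$w{\left(Y \right)} = 1$ ($w{\left(Y \right)} = 3 - 2 = 1$)
$u{\left(c,N \right)} = c$ ($u{\left(c,N \right)} = 1 c + 0 N = c + 0 = c$)
$V = -69$ ($V = -78 + 9 = -69$)
$p{\left(1 \right)} V - 151 = \left(4 - 1\right) \left(-69\right) - 151 = 3 \left(-69\right) - 151 = -207 - 151 = -358$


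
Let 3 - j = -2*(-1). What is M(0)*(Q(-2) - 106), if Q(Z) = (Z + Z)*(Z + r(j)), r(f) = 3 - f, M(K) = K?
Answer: 0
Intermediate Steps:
j = 1 (j = 3 - (-2)*(-1) = 3 - 1*2 = 3 - 2 = 1)
Q(Z) = 2*Z*(2 + Z) (Q(Z) = (Z + Z)*(Z + (3 - 1*1)) = (2*Z)*(Z + (3 - 1)) = (2*Z)*(Z + 2) = (2*Z)*(2 + Z) = 2*Z*(2 + Z))
M(0)*(Q(-2) - 106) = 0*(2*(-2)*(2 - 2) - 106) = 0*(2*(-2)*0 - 106) = 0*(0 - 106) = 0*(-106) = 0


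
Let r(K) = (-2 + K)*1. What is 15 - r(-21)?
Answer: 38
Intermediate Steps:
r(K) = -2 + K
15 - r(-21) = 15 - (-2 - 21) = 15 - 1*(-23) = 15 + 23 = 38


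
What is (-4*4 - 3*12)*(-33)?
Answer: 1716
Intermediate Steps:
(-4*4 - 3*12)*(-33) = (-16 - 36)*(-33) = -52*(-33) = 1716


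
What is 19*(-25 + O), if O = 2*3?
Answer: -361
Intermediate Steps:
O = 6
19*(-25 + O) = 19*(-25 + 6) = 19*(-19) = -361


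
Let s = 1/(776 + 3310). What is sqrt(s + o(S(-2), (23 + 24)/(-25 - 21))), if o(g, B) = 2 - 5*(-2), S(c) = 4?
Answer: sqrt(22260982)/1362 ≈ 3.4641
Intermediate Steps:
o(g, B) = 12 (o(g, B) = 2 + 10 = 12)
s = 1/4086 ≈ 0.00024474
sqrt(s + o(S(-2), (23 + 24)/(-25 - 21))) = sqrt(1/4086 + 12) = sqrt(49033/4086) = sqrt(22260982)/1362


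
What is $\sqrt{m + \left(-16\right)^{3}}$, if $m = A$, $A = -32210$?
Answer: $3 i \sqrt{4034} \approx 190.54 i$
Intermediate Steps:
$m = -32210$
$\sqrt{m + \left(-16\right)^{3}} = \sqrt{-32210 + \left(-16\right)^{3}} = \sqrt{-32210 - 4096} = \sqrt{-36306} = 3 i \sqrt{4034}$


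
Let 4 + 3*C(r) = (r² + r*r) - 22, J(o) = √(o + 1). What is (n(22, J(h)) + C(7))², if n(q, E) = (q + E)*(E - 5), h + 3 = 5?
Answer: 7756 - 2822*√3 ≈ 2868.2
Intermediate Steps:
h = 2 (h = -3 + 5 = 2)
J(o) = √(1 + o)
n(q, E) = (-5 + E)*(E + q) (n(q, E) = (E + q)*(-5 + E) = (-5 + E)*(E + q))
C(r) = -26/3 + 2*r²/3 (C(r) = -4/3 + ((r² + r*r) - 22)/3 = -4/3 + ((r² + r²) - 22)/3 = -4/3 + (2*r² - 22)/3 = -4/3 + (-22 + 2*r²)/3 = -4/3 + (-22/3 + 2*r²/3) = -26/3 + 2*r²/3)
(n(22, J(h)) + C(7))² = (((√(1 + 2))² - 5*√(1 + 2) - 5*22 + √(1 + 2)*22) + (-26/3 + (⅔)*7²))² = (((√3)² - 5*√3 - 110 + √3*22) + (-26/3 + (⅔)*49))² = ((3 - 5*√3 - 110 + 22*√3) + (-26/3 + 98/3))² = ((-107 + 17*√3) + 24)² = (-83 + 17*√3)²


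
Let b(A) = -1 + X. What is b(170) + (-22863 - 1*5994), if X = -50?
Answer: -28908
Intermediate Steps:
b(A) = -51 (b(A) = -1 - 50 = -51)
b(170) + (-22863 - 1*5994) = -51 + (-22863 - 1*5994) = -51 + (-22863 - 5994) = -51 - 28857 = -28908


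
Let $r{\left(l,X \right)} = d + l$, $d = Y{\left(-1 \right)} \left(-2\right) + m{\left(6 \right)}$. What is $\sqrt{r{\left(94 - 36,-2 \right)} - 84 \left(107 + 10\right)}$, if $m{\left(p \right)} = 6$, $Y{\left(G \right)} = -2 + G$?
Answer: $i \sqrt{9758} \approx 98.783 i$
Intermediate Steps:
$d = 12$ ($d = \left(-2 - 1\right) \left(-2\right) + 6 = \left(-3\right) \left(-2\right) + 6 = 6 + 6 = 12$)
$r{\left(l,X \right)} = 12 + l$
$\sqrt{r{\left(94 - 36,-2 \right)} - 84 \left(107 + 10\right)} = \sqrt{\left(12 + \left(94 - 36\right)\right) - 84 \left(107 + 10\right)} = \sqrt{\left(12 + \left(94 - 36\right)\right) - 9828} = \sqrt{\left(12 + 58\right) - 9828} = \sqrt{70 - 9828} = \sqrt{-9758} = i \sqrt{9758}$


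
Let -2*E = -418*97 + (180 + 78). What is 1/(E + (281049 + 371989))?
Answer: 1/673182 ≈ 1.4855e-6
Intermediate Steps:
E = 20144 (E = -(-418*97 + (180 + 78))/2 = -(-40546 + 258)/2 = -½*(-40288) = 20144)
1/(E + (281049 + 371989)) = 1/(20144 + (281049 + 371989)) = 1/(20144 + 653038) = 1/673182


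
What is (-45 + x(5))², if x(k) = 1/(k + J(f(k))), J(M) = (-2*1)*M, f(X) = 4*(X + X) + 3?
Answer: 13293316/6561 ≈ 2026.1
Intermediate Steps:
f(X) = 3 + 8*X (f(X) = 4*(2*X) + 3 = 8*X + 3 = 3 + 8*X)
J(M) = -2*M
x(k) = 1/(-6 - 15*k) (x(k) = 1/(k - 2*(3 + 8*k)) = 1/(k + (-6 - 16*k)) = 1/(-6 - 15*k))
(-45 + x(5))² = (-45 + 1/(3*(-2 - 5*5)))² = (-45 + 1/(3*(-2 - 25)))² = (-45 + (⅓)/(-27))² = (-45 + (⅓)*(-1/27))² = (-45 - 1/81)² = (-3646/81)² = 13293316/6561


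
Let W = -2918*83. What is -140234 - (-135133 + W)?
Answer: 237093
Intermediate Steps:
W = -242194
-140234 - (-135133 + W) = -140234 - (-135133 - 242194) = -140234 - 1*(-377327) = -140234 + 377327 = 237093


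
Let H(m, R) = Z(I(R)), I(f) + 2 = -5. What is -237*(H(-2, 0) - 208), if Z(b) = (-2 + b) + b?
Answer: 53088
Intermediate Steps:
I(f) = -7 (I(f) = -2 - 5 = -7)
Z(b) = -2 + 2*b
H(m, R) = -16 (H(m, R) = -2 + 2*(-7) = -2 - 14 = -16)
-237*(H(-2, 0) - 208) = -237*(-16 - 208) = -237*(-224) = 53088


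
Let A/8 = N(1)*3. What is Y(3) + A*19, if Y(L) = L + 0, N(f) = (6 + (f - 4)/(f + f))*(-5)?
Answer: -10257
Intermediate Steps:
N(f) = -30 - 5*(-4 + f)/(2*f) (N(f) = (6 + (-4 + f)/((2*f)))*(-5) = (6 + (-4 + f)*(1/(2*f)))*(-5) = (6 + (-4 + f)/(2*f))*(-5) = -30 - 5*(-4 + f)/(2*f))
Y(L) = L
A = -540 (A = 8*((-65/2 + 10/1)*3) = 8*((-65/2 + 10*1)*3) = 8*((-65/2 + 10)*3) = 8*(-45/2*3) = 8*(-135/2) = -540)
Y(3) + A*19 = 3 - 540*19 = 3 - 10260 = -10257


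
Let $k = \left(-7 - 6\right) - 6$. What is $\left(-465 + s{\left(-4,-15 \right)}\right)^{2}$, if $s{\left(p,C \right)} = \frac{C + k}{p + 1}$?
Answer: $\frac{1852321}{9} \approx 2.0581 \cdot 10^{5}$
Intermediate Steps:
$k = -19$ ($k = -13 - 6 = -19$)
$s{\left(p,C \right)} = \frac{-19 + C}{1 + p}$ ($s{\left(p,C \right)} = \frac{C - 19}{p + 1} = \frac{-19 + C}{1 + p}$)
$\left(-465 + s{\left(-4,-15 \right)}\right)^{2} = \left(-465 + \frac{-19 - 15}{1 - 4}\right)^{2} = \left(-465 + \frac{1}{-3} \left(-34\right)\right)^{2} = \left(-465 - - \frac{34}{3}\right)^{2} = \left(-465 + \frac{34}{3}\right)^{2} = \left(- \frac{1361}{3}\right)^{2} = \frac{1852321}{9}$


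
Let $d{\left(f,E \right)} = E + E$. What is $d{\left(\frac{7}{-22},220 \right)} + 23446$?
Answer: $23886$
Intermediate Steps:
$d{\left(f,E \right)} = 2 E$
$d{\left(\frac{7}{-22},220 \right)} + 23446 = 2 \cdot 220 + 23446 = 440 + 23446 = 23886$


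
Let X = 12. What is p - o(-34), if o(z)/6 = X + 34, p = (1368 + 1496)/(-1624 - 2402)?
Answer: -557020/2013 ≈ -276.71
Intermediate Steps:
p = -1432/2013 (p = 2864/(-4026) = 2864*(-1/4026) = -1432/2013 ≈ -0.71138)
o(z) = 276 (o(z) = 6*(12 + 34) = 6*46 = 276)
p - o(-34) = -1432/2013 - 1*276 = -1432/2013 - 276 = -557020/2013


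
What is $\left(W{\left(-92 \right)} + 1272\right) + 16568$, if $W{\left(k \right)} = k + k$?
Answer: $17656$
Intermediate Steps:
$W{\left(k \right)} = 2 k$
$\left(W{\left(-92 \right)} + 1272\right) + 16568 = \left(2 \left(-92\right) + 1272\right) + 16568 = \left(-184 + 1272\right) + 16568 = 1088 + 16568 = 17656$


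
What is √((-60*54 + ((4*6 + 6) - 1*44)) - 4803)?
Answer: I*√8057 ≈ 89.761*I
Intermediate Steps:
√((-60*54 + ((4*6 + 6) - 1*44)) - 4803) = √((-3240 + ((24 + 6) - 44)) - 4803) = √((-3240 + (30 - 44)) - 4803) = √((-3240 - 14) - 4803) = √(-3254 - 4803) = √(-8057) = I*√8057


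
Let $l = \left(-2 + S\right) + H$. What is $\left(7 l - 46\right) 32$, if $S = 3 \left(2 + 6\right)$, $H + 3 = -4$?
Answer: $1888$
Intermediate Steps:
$H = -7$ ($H = -3 - 4 = -7$)
$S = 24$ ($S = 3 \cdot 8 = 24$)
$l = 15$ ($l = \left(-2 + 24\right) - 7 = 22 - 7 = 15$)
$\left(7 l - 46\right) 32 = \left(7 \cdot 15 - 46\right) 32 = \left(105 - 46\right) 32 = 59 \cdot 32 = 1888$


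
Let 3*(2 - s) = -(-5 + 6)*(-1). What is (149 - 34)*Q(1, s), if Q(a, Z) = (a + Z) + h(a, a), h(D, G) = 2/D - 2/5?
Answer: 1472/3 ≈ 490.67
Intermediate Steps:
h(D, G) = -⅖ + 2/D (h(D, G) = 2/D - 2*⅕ = 2/D - ⅖ = -⅖ + 2/D)
s = 5/3 (s = 2 - (-(-5 + 6))*(-1)/3 = 2 - (-1*1)*(-1)/3 = 2 - (-1)*(-1)/3 = 2 - ⅓*1 = 2 - ⅓ = 5/3 ≈ 1.6667)
Q(a, Z) = -⅖ + Z + a + 2/a (Q(a, Z) = (a + Z) + (-⅖ + 2/a) = (Z + a) + (-⅖ + 2/a) = -⅖ + Z + a + 2/a)
(149 - 34)*Q(1, s) = (149 - 34)*(-⅖ + 5/3 + 1 + 2/1) = 115*(-⅖ + 5/3 + 1 + 2*1) = 115*(-⅖ + 5/3 + 1 + 2) = 115*(64/15) = 1472/3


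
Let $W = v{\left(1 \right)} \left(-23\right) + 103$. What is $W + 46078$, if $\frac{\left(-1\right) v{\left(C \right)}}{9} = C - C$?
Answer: $46181$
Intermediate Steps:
$v{\left(C \right)} = 0$ ($v{\left(C \right)} = - 9 \left(C - C\right) = \left(-9\right) 0 = 0$)
$W = 103$ ($W = 0 \left(-23\right) + 103 = 0 + 103 = 103$)
$W + 46078 = 103 + 46078 = 46181$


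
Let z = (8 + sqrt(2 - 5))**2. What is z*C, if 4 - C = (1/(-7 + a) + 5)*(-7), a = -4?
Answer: 25742/11 + 6752*I*sqrt(3)/11 ≈ 2340.2 + 1063.2*I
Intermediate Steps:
C = 422/11 (C = 4 - (1/(-7 - 4) + 5)*(-7) = 4 - (1/(-11) + 5)*(-7) = 4 - (-1/11 + 5)*(-7) = 4 - 54*(-7)/11 = 4 - 1*(-378/11) = 4 + 378/11 = 422/11 ≈ 38.364)
z = (8 + I*sqrt(3))**2 (z = (8 + sqrt(-3))**2 = (8 + I*sqrt(3))**2 ≈ 61.0 + 27.713*I)
z*C = (8 + I*sqrt(3))**2*(422/11) = 422*(8 + I*sqrt(3))**2/11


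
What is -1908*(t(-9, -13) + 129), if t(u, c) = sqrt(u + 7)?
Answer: -246132 - 1908*I*sqrt(2) ≈ -2.4613e+5 - 2698.3*I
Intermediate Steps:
t(u, c) = sqrt(7 + u)
-1908*(t(-9, -13) + 129) = -1908*(sqrt(7 - 9) + 129) = -1908*(sqrt(-2) + 129) = -1908*(I*sqrt(2) + 129) = -1908*(129 + I*sqrt(2)) = -12*(20511 + 159*I*sqrt(2)) = -246132 - 1908*I*sqrt(2)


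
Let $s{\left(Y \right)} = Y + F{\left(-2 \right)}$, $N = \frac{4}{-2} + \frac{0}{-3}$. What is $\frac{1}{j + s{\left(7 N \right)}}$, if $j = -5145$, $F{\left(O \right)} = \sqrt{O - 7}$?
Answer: $- \frac{5159}{26615290} - \frac{3 i}{26615290} \approx -0.00019384 - 1.1272 \cdot 10^{-7} i$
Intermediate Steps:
$F{\left(O \right)} = \sqrt{-7 + O}$
$N = -2$ ($N = 4 \left(- \frac{1}{2}\right) + 0 \left(- \frac{1}{3}\right) = -2 + 0 = -2$)
$s{\left(Y \right)} = Y + 3 i$ ($s{\left(Y \right)} = Y + \sqrt{-7 - 2} = Y + \sqrt{-9} = Y + 3 i$)
$\frac{1}{j + s{\left(7 N \right)}} = \frac{1}{-5145 + \left(7 \left(-2\right) + 3 i\right)} = \frac{1}{-5145 - \left(14 - 3 i\right)} = \frac{1}{-5159 + 3 i} = \frac{-5159 - 3 i}{26615290}$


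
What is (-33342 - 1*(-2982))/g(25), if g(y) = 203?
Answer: -30360/203 ≈ -149.56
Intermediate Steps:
(-33342 - 1*(-2982))/g(25) = (-33342 - 1*(-2982))/203 = (-33342 + 2982)*(1/203) = -30360*1/203 = -30360/203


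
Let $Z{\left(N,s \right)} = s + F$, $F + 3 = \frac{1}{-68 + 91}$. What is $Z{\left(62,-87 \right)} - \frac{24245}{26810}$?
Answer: $- \frac{11205505}{123326} \approx -90.861$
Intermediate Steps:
$F = - \frac{68}{23}$ ($F = -3 + \frac{1}{-68 + 91} = -3 + \frac{1}{23} = - \frac{68}{23} \approx -2.9565$)
$Z{\left(N,s \right)} = - \frac{68}{23} + s$ ($Z{\left(N,s \right)} = s - \frac{68}{23} = - \frac{68}{23} + s$)
$Z{\left(62,-87 \right)} - \frac{24245}{26810} = \left(- \frac{68}{23} - 87\right) - \frac{24245}{26810} = - \frac{2069}{23} - \frac{4849}{5362} = - \frac{11205505}{123326}$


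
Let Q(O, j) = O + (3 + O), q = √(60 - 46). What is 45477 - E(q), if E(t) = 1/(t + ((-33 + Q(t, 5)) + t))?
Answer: 15371241/338 + √14/169 ≈ 45477.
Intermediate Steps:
q = √14 ≈ 3.7417
Q(O, j) = 3 + 2*O
E(t) = 1/(-30 + 4*t) (E(t) = 1/(t + ((-33 + (3 + 2*t)) + t)) = 1/(t + ((-30 + 2*t) + t)) = 1/(t + (-30 + 3*t)) = 1/(-30 + 4*t))
45477 - E(q) = 45477 - 1/(2*(-15 + 2*√14))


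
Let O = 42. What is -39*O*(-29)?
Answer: 47502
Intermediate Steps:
-39*O*(-29) = -39*42*(-29) = -1638*(-29) = 47502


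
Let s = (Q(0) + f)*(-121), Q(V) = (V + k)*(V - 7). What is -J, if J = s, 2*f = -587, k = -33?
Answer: -15125/2 ≈ -7562.5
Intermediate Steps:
Q(V) = (-33 + V)*(-7 + V) (Q(V) = (V - 33)*(V - 7) = (-33 + V)*(-7 + V))
f = -587/2 (f = (½)*(-587) = -587/2 ≈ -293.50)
s = 15125/2 (s = ((231 + 0² - 40*0) - 587/2)*(-121) = ((231 + 0 + 0) - 587/2)*(-121) = (231 - 587/2)*(-121) = -125/2*(-121) = 15125/2 ≈ 7562.5)
J = 15125/2 ≈ 7562.5
-J = -1*15125/2 = -15125/2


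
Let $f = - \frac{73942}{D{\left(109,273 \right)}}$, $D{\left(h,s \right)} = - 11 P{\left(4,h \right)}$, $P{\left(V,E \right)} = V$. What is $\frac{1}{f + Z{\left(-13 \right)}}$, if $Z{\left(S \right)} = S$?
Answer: $\frac{2}{3335} \approx 0.0005997$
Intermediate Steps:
$D{\left(h,s \right)} = -44$ ($D{\left(h,s \right)} = \left(-11\right) 4 = -44$)
$f = \frac{3361}{2}$ ($f = - \frac{73942}{-44} = \left(-73942\right) \left(- \frac{1}{44}\right) = \frac{3361}{2} \approx 1680.5$)
$\frac{1}{f + Z{\left(-13 \right)}} = \frac{1}{\frac{3361}{2} - 13} = \frac{1}{\frac{3335}{2}} = \frac{2}{3335}$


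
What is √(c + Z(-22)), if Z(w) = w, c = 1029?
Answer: √1007 ≈ 31.733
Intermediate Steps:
√(c + Z(-22)) = √(1029 - 22) = √1007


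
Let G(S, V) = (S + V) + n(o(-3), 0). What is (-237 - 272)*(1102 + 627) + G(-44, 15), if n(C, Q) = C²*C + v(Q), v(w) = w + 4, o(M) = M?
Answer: -880113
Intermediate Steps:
v(w) = 4 + w
n(C, Q) = 4 + Q + C³ (n(C, Q) = C²*C + (4 + Q) = C³ + (4 + Q) = 4 + Q + C³)
G(S, V) = -23 + S + V (G(S, V) = (S + V) + (4 + 0 + (-3)³) = (S + V) + (4 + 0 - 27) = (S + V) - 23 = -23 + S + V)
(-237 - 272)*(1102 + 627) + G(-44, 15) = (-237 - 272)*(1102 + 627) + (-23 - 44 + 15) = -509*1729 - 52 = -880061 - 52 = -880113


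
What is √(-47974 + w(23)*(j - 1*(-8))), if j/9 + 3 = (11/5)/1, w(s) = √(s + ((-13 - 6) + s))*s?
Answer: √(-1199350 + 1380*√3)/5 ≈ 218.81*I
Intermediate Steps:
w(s) = s*√(-19 + 2*s) (w(s) = √(s + (-19 + s))*s = √(-19 + 2*s)*s = s*√(-19 + 2*s))
j = -36/5 (j = -27 + 9*((11/5)/1) = -27 + 9*((11*(⅕))*1) = -27 + 9*((11/5)*1) = -27 + 9*(11/5) = -27 + 99/5 = -36/5 ≈ -7.2000)
√(-47974 + w(23)*(j - 1*(-8))) = √(-47974 + (23*√(-19 + 2*23))*(-36/5 - 1*(-8))) = √(-47974 + (23*√(-19 + 46))*(-36/5 + 8)) = √(-47974 + (23*√27)*(⅘)) = √(-47974 + (23*(3*√3))*(⅘)) = √(-47974 + (69*√3)*(⅘)) = √(-47974 + 276*√3/5)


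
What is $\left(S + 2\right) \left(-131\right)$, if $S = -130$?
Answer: $16768$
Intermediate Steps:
$\left(S + 2\right) \left(-131\right) = \left(-130 + 2\right) \left(-131\right) = \left(-128\right) \left(-131\right) = 16768$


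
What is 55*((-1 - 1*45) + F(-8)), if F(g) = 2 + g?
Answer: -2860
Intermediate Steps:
55*((-1 - 1*45) + F(-8)) = 55*((-1 - 1*45) + (2 - 8)) = 55*((-1 - 45) - 6) = 55*(-46 - 6) = 55*(-52) = -2860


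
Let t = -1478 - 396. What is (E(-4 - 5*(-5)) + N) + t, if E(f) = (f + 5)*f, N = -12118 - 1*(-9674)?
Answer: -3772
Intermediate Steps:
N = -2444 (N = -12118 + 9674 = -2444)
t = -1874
E(f) = f*(5 + f) (E(f) = (5 + f)*f = f*(5 + f))
(E(-4 - 5*(-5)) + N) + t = ((-4 - 5*(-5))*(5 + (-4 - 5*(-5))) - 2444) - 1874 = ((-4 + 25)*(5 + (-4 + 25)) - 2444) - 1874 = (21*(5 + 21) - 2444) - 1874 = (21*26 - 2444) - 1874 = (546 - 2444) - 1874 = -1898 - 1874 = -3772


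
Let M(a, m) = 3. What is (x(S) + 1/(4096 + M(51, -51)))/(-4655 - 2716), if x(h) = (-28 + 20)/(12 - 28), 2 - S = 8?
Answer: -1367/20142486 ≈ -6.7867e-5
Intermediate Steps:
S = -6 (S = 2 - 1*8 = 2 - 8 = -6)
x(h) = 1/2 (x(h) = -8/(-16) = -8*(-1/16) = 1/2)
(x(S) + 1/(4096 + M(51, -51)))/(-4655 - 2716) = (1/2 + 1/(4096 + 3))/(-4655 - 2716) = (1/2 + 1/4099)/(-7371) = (1/2 + 1/4099)*(-1/7371) = (4101/8198)*(-1/7371) = -1367/20142486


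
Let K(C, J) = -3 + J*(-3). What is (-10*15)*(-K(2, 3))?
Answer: -1800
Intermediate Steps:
K(C, J) = -3 - 3*J
(-10*15)*(-K(2, 3)) = (-10*15)*(-(-3 - 3*3)) = -(-150)*(-3 - 9) = -(-150)*(-12) = -150*12 = -1800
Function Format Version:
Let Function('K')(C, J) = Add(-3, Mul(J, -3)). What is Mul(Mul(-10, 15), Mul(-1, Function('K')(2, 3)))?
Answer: -1800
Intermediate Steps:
Function('K')(C, J) = Add(-3, Mul(-3, J))
Mul(Mul(-10, 15), Mul(-1, Function('K')(2, 3))) = Mul(Mul(-10, 15), Mul(-1, Add(-3, Mul(-3, 3)))) = Mul(-150, Mul(-1, Add(-3, -9))) = Mul(-150, Mul(-1, -12)) = Mul(-150, 12) = -1800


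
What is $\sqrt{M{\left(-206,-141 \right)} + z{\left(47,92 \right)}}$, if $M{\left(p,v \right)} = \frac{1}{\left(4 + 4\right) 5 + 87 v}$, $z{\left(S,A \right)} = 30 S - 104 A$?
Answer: $\frac{i \sqrt{1219617169809}}{12227} \approx 90.322 i$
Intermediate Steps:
$z{\left(S,A \right)} = - 104 A + 30 S$
$M{\left(p,v \right)} = \frac{1}{40 + 87 v}$ ($M{\left(p,v \right)} = \frac{1}{8 \cdot 5 + 87 v} = \frac{1}{40 + 87 v}$)
$\sqrt{M{\left(-206,-141 \right)} + z{\left(47,92 \right)}} = \sqrt{\frac{1}{40 + 87 \left(-141\right)} + \left(\left(-104\right) 92 + 30 \cdot 47\right)} = \sqrt{\frac{1}{40 - 12267} + \left(-9568 + 1410\right)} = \sqrt{\frac{1}{-12227} - 8158} = \sqrt{- \frac{1}{12227} - 8158} = \sqrt{- \frac{99747867}{12227}} = \frac{i \sqrt{1219617169809}}{12227}$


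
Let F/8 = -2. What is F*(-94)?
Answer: 1504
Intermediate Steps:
F = -16 (F = 8*(-2) = -16)
F*(-94) = -16*(-94) = 1504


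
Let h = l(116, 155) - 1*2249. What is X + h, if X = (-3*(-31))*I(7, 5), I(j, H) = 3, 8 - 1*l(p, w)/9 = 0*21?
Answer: -1898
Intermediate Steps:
l(p, w) = 72 (l(p, w) = 72 - 0*21 = 72 - 9*0 = 72 + 0 = 72)
X = 279 (X = -3*(-31)*3 = 93*3 = 279)
h = -2177 (h = 72 - 1*2249 = 72 - 2249 = -2177)
X + h = 279 - 2177 = -1898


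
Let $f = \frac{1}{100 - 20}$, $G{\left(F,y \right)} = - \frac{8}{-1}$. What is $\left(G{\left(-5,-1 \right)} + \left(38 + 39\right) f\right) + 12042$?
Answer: $\frac{964077}{80} \approx 12051.0$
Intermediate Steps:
$G{\left(F,y \right)} = 8$ ($G{\left(F,y \right)} = \left(-8\right) \left(-1\right) = 8$)
$f = \frac{1}{80} \approx 0.0125$
$\left(G{\left(-5,-1 \right)} + \left(38 + 39\right) f\right) + 12042 = \left(8 + \left(38 + 39\right) \frac{1}{80}\right) + 12042 = \left(8 + 77 \cdot \frac{1}{80}\right) + 12042 = \left(8 + \frac{77}{80}\right) + 12042 = \frac{717}{80} + 12042 = \frac{964077}{80}$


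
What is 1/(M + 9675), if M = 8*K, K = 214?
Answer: 1/11387 ≈ 8.7819e-5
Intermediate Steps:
M = 1712 (M = 8*214 = 1712)
1/(M + 9675) = 1/(1712 + 9675) = 1/11387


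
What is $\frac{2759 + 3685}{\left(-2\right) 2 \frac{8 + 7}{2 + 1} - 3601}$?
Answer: $- \frac{2148}{1207} \approx -1.7796$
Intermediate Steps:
$\frac{2759 + 3685}{\left(-2\right) 2 \frac{8 + 7}{2 + 1} - 3601} = \frac{6444}{- 4 \cdot \frac{15}{3} - 3601} = \frac{6444}{- 4 \cdot 15 \cdot \frac{1}{3} - 3601} = \frac{6444}{\left(-4\right) 5 - 3601} = \frac{6444}{-20 - 3601} = \frac{6444}{-3621} = 6444 \left(- \frac{1}{3621}\right) = - \frac{2148}{1207}$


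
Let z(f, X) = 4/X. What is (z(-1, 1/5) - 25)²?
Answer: 25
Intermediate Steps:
(z(-1, 1/5) - 25)² = (4/(1/5) - 25)² = (4/(⅕) - 25)² = (4*5 - 25)² = (20 - 25)² = (-5)² = 25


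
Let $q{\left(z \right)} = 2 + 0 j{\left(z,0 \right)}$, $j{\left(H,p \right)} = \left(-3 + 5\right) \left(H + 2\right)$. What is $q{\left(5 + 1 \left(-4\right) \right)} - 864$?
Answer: $-862$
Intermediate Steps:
$j{\left(H,p \right)} = 4 + 2 H$ ($j{\left(H,p \right)} = 2 \left(2 + H\right) = 4 + 2 H$)
$q{\left(z \right)} = 2$ ($q{\left(z \right)} = 2 + 0 \left(4 + 2 z\right) = 2 + 0 = 2$)
$q{\left(5 + 1 \left(-4\right) \right)} - 864 = 2 - 864 = -862$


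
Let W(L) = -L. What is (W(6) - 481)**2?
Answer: 237169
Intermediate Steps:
(W(6) - 481)**2 = (-1*6 - 481)**2 = (-6 - 481)**2 = (-487)**2 = 237169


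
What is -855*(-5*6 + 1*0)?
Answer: 25650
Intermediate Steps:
-855*(-5*6 + 1*0) = -855*(-30 + 0) = -855*(-30) = 25650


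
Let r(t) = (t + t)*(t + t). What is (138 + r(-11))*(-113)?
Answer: -70286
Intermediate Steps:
r(t) = 4*t² (r(t) = (2*t)*(2*t) = 4*t²)
(138 + r(-11))*(-113) = (138 + 4*(-11)²)*(-113) = (138 + 4*121)*(-113) = (138 + 484)*(-113) = 622*(-113) = -70286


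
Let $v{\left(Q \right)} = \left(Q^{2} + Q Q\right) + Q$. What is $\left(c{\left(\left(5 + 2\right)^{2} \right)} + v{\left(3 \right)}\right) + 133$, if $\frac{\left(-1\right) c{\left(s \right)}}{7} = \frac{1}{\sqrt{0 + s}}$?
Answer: $153$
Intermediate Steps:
$v{\left(Q \right)} = Q + 2 Q^{2}$ ($v{\left(Q \right)} = \left(Q^{2} + Q^{2}\right) + Q = 2 Q^{2} + Q = Q + 2 Q^{2}$)
$c{\left(s \right)} = - \frac{7}{\sqrt{s}}$ ($c{\left(s \right)} = - \frac{7}{\sqrt{0 + s}} = - \frac{7}{\sqrt{s}}$)
$\left(c{\left(\left(5 + 2\right)^{2} \right)} + v{\left(3 \right)}\right) + 133 = \left(- \frac{7}{7} + 3 \left(1 + 2 \cdot 3\right)\right) + 133 = \left(- \frac{7}{7} + 3 \left(1 + 6\right)\right) + 133 = \left(- \frac{7}{7} + 3 \cdot 7\right) + 133 = \left(\left(-7\right) \frac{1}{7} + 21\right) + 133 = \left(-1 + 21\right) + 133 = 20 + 133 = 153$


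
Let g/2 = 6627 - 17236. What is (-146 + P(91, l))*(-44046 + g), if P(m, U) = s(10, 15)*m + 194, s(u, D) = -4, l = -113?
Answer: 20623424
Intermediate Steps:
P(m, U) = 194 - 4*m (P(m, U) = -4*m + 194 = 194 - 4*m)
g = -21218 (g = 2*(6627 - 17236) = 2*(-10609) = -21218)
(-146 + P(91, l))*(-44046 + g) = (-146 + (194 - 4*91))*(-44046 - 21218) = (-146 + (194 - 364))*(-65264) = (-146 - 170)*(-65264) = -316*(-65264) = 20623424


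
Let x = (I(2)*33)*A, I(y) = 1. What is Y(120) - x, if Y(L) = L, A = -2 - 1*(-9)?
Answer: -111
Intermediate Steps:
A = 7 (A = -2 + 9 = 7)
x = 231 (x = (1*33)*7 = 33*7 = 231)
Y(120) - x = 120 - 1*231 = 120 - 231 = -111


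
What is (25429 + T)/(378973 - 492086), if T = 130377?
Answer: -22258/16159 ≈ -1.3774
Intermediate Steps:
(25429 + T)/(378973 - 492086) = (25429 + 130377)/(378973 - 492086) = 155806/(-113113) = 155806*(-1/113113) = -22258/16159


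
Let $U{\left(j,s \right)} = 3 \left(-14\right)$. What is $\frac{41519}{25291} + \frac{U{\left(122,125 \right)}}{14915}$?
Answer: $\frac{618193663}{377215265} \approx 1.6388$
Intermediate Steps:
$U{\left(j,s \right)} = -42$
$\frac{41519}{25291} + \frac{U{\left(122,125 \right)}}{14915} = \frac{41519}{25291} - \frac{42}{14915} = \frac{618193663}{377215265}$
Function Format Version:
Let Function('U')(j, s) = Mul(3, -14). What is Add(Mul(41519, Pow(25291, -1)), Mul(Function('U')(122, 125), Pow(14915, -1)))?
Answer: Rational(618193663, 377215265) ≈ 1.6388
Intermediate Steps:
Function('U')(j, s) = -42
Add(Mul(41519, Pow(25291, -1)), Mul(Function('U')(122, 125), Pow(14915, -1))) = Add(Mul(41519, Pow(25291, -1)), Mul(-42, Pow(14915, -1))) = Add(Mul(41519, Rational(1, 25291)), Mul(-42, Rational(1, 14915))) = Add(Rational(41519, 25291), Rational(-42, 14915)) = Rational(618193663, 377215265)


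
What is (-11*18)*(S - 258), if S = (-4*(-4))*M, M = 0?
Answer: 51084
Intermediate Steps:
S = 0 (S = -4*(-4)*0 = 16*0 = 0)
(-11*18)*(S - 258) = (-11*18)*(0 - 258) = -198*(-258) = 51084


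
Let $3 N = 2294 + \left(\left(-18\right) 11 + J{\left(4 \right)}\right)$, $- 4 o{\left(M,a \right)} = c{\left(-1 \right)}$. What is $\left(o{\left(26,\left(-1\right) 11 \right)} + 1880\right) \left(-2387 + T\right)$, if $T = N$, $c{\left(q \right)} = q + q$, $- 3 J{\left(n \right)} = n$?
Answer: $- \frac{57163439}{18} \approx -3.1757 \cdot 10^{6}$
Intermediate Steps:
$J{\left(n \right)} = - \frac{n}{3}$
$c{\left(q \right)} = 2 q$
$o{\left(M,a \right)} = \frac{1}{2}$ ($o{\left(M,a \right)} = - \frac{2 \left(-1\right)}{4} = \left(- \frac{1}{4}\right) \left(-2\right) = \frac{1}{2}$)
$N = \frac{6284}{9}$ ($N = \frac{2294 - \frac{598}{3}}{3} = \frac{1}{3} \cdot \frac{6284}{3} = \frac{6284}{9} \approx 698.22$)
$T = \frac{6284}{9} \approx 698.22$
$\left(o{\left(26,\left(-1\right) 11 \right)} + 1880\right) \left(-2387 + T\right) = \left(\frac{1}{2} + 1880\right) \left(-2387 + \frac{6284}{9}\right) = \frac{3761}{2} \left(- \frac{15199}{9}\right) = - \frac{57163439}{18}$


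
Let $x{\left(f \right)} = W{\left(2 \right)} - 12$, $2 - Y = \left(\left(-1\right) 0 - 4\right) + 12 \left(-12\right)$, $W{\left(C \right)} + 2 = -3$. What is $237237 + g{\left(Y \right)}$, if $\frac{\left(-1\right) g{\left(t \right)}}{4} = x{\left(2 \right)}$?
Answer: $237305$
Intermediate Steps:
$W{\left(C \right)} = -5$ ($W{\left(C \right)} = -2 - 3 = -5$)
$Y = 150$ ($Y = 2 - \left(\left(\left(-1\right) 0 - 4\right) + 12 \left(-12\right)\right) = 2 - \left(\left(0 - 4\right) - 144\right) = 2 - \left(-4 - 144\right) = 2 - -148 = 2 + 148 = 150$)
$x{\left(f \right)} = -17$ ($x{\left(f \right)} = -5 - 12 = -17$)
$g{\left(t \right)} = 68$ ($g{\left(t \right)} = \left(-4\right) \left(-17\right) = 68$)
$237237 + g{\left(Y \right)} = 237237 + 68 = 237305$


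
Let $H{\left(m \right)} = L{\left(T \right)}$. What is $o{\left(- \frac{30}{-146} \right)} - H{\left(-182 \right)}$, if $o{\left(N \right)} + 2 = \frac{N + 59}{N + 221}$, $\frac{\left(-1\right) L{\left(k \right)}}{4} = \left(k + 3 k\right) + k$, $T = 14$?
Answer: $\frac{2246733}{8074} \approx 278.27$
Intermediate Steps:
$L{\left(k \right)} = - 20 k$ ($L{\left(k \right)} = - 4 \left(\left(k + 3 k\right) + k\right) = - 4 \left(4 k + k\right) = - 4 \cdot 5 k = - 20 k$)
$H{\left(m \right)} = -280$ ($H{\left(m \right)} = \left(-20\right) 14 = -280$)
$o{\left(N \right)} = -2 + \frac{59 + N}{221 + N}$ ($o{\left(N \right)} = -2 + \frac{N + 59}{N + 221} = -2 + \frac{59 + N}{221 + N}$)
$o{\left(- \frac{30}{-146} \right)} - H{\left(-182 \right)} = \frac{-383 - - \frac{30}{-146}}{221 - \frac{30}{-146}} - -280 = \frac{-383 - \left(-30\right) \left(- \frac{1}{146}\right)}{221 - - \frac{15}{73}} + 280 = \frac{-383 - \frac{15}{73}}{221 + \frac{15}{73}} + 280 = \frac{-383 - \frac{15}{73}}{\frac{16148}{73}} + 280 = \frac{73}{16148} \left(- \frac{27974}{73}\right) + 280 = - \frac{13987}{8074} + 280 = \frac{2246733}{8074}$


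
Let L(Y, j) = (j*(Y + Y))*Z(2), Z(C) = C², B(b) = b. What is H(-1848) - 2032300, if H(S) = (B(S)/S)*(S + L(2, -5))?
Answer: -2034228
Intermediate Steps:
L(Y, j) = 8*Y*j (L(Y, j) = (j*(Y + Y))*2² = (j*(2*Y))*4 = (2*Y*j)*4 = 8*Y*j)
H(S) = -80 + S (H(S) = (S/S)*(S + 8*2*(-5)) = 1*(S - 80) = 1*(-80 + S) = -80 + S)
H(-1848) - 2032300 = (-80 - 1848) - 2032300 = -1928 - 2032300 = -2034228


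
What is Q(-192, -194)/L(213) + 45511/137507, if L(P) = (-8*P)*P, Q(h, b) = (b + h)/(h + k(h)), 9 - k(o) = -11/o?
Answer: 24189949872775/73088831834067 ≈ 0.33097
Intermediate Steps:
k(o) = 9 + 11/o (k(o) = 9 - (-11)/o = 9 + 11/o)
Q(h, b) = (b + h)/(9 + h + 11/h) (Q(h, b) = (b + h)/(h + (9 + 11/h)) = (b + h)/(9 + h + 11/h))
L(P) = -8*P**2
Q(-192, -194)/L(213) + 45511/137507 = (-192*(-194 - 192)/(11 + (-192)**2 + 9*(-192)))/((-8*213**2)) + 45511/137507 = (-192*(-386)/(11 + 36864 - 1728))/((-8*45369)) + 45511*(1/137507) = -192*(-386)/35147/(-362952) + 45511/137507 = -192*1/35147*(-386)*(-1/362952) + 45511/137507 = (74112/35147)*(-1/362952) + 45511/137507 = -3088/531528081 + 45511/137507 = 24189949872775/73088831834067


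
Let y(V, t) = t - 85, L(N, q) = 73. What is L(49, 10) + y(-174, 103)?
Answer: 91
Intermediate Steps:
y(V, t) = -85 + t
L(49, 10) + y(-174, 103) = 73 + (-85 + 103) = 73 + 18 = 91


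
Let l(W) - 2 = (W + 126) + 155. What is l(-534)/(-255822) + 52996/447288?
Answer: 94929250/794625769 ≈ 0.11946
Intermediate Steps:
l(W) = 283 + W (l(W) = 2 + ((W + 126) + 155) = 2 + ((126 + W) + 155) = 2 + (281 + W) = 283 + W)
l(-534)/(-255822) + 52996/447288 = (283 - 534)/(-255822) + 52996/447288 = -251*(-1/255822) + 52996*(1/447288) = 251/255822 + 13249/111822 = 94929250/794625769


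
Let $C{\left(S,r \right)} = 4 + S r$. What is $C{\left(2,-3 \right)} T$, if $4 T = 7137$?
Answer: $- \frac{7137}{2} \approx -3568.5$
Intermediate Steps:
$T = \frac{7137}{4}$ ($T = \frac{1}{4} \cdot 7137 = \frac{7137}{4} \approx 1784.3$)
$C{\left(2,-3 \right)} T = \left(4 + 2 \left(-3\right)\right) \frac{7137}{4} = \left(4 - 6\right) \frac{7137}{4} = \left(-2\right) \frac{7137}{4} = - \frac{7137}{2}$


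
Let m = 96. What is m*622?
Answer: 59712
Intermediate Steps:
m*622 = 96*622 = 59712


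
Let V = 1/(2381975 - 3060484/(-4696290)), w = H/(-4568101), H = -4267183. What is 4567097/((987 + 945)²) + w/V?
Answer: 9898638659389096923369781/4448692049127696720 ≈ 2.2251e+6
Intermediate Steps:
w = 4267183/4568101 (w = -4267183/(-4568101) = -4267183*(-1/4568101) = 4267183/4568101 ≈ 0.93413)
V = 2348145/5593224216617 (V = 1/(2381975 - 3060484*(-1/4696290)) = 1/(2381975 + 1530242/2348145) = 1/(5593224216617/2348145) = 2348145/5593224216617 ≈ 4.1982e-7)
4567097/((987 + 945)²) + w/V = 4567097/((987 + 945)²) + 4267183/(4568101*(2348145/5593224216617)) = 4567097/(1932²) + (4267183/4568101)*(5593224216617/2348145) = 4567097/3732624 + 23867311292336379911/10726563522645 = 9898638659389096923369781/4448692049127696720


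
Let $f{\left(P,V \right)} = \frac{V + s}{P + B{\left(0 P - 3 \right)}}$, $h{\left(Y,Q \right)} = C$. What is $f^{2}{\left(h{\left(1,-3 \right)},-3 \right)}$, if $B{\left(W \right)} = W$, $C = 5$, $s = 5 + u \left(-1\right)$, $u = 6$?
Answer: $4$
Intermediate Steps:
$s = -1$ ($s = 5 + 6 \left(-1\right) = 5 - 6 = -1$)
$h{\left(Y,Q \right)} = 5$
$f{\left(P,V \right)} = \frac{-1 + V}{-3 + P}$ ($f{\left(P,V \right)} = \frac{V - 1}{P - \left(3 + 0 P\right)} = \frac{-1 + V}{P + \left(0 - 3\right)} = \frac{-1 + V}{P - 3} = \frac{-1 + V}{-3 + P}$)
$f^{2}{\left(h{\left(1,-3 \right)},-3 \right)} = \left(\frac{-1 - 3}{-3 + 5}\right)^{2} = \left(\frac{1}{2} \left(-4\right)\right)^{2} = \left(-2\right)^{2} = 4$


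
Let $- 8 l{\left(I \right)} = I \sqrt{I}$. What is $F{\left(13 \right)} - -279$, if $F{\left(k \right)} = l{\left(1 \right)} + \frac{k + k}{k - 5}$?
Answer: $\frac{2257}{8} \approx 282.13$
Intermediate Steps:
$l{\left(I \right)} = - \frac{I^{\frac{3}{2}}}{8}$ ($l{\left(I \right)} = - \frac{I \sqrt{I}}{8} = - \frac{I^{\frac{3}{2}}}{8}$)
$F{\left(k \right)} = - \frac{1}{8} + \frac{2 k}{-5 + k}$ ($F{\left(k \right)} = - \frac{1^{\frac{3}{2}}}{8} + \frac{k + k}{k - 5} = \left(- \frac{1}{8}\right) 1 + \frac{2 k}{-5 + k} = - \frac{1}{8} + \frac{2 k}{-5 + k}$)
$F{\left(13 \right)} - -279 = \frac{5 \left(1 + 3 \cdot 13\right)}{8 \left(-5 + 13\right)} - -279 = \frac{5 \left(1 + 39\right)}{8 \cdot 8} + 279 = \frac{5}{8} \cdot \frac{1}{8} \cdot 40 + 279 = \frac{25}{8} + 279 = \frac{2257}{8}$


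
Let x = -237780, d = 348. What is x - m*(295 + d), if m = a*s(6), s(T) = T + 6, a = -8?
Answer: -176052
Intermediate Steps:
s(T) = 6 + T
m = -96 (m = -8*(6 + 6) = -8*12 = -96)
x - m*(295 + d) = -237780 - (-96)*(295 + 348) = -237780 - (-96)*643 = -237780 - 1*(-61728) = -237780 + 61728 = -176052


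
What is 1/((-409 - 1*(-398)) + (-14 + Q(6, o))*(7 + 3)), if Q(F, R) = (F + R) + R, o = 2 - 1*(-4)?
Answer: 1/29 ≈ 0.034483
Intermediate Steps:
o = 6 (o = 2 + 4 = 6)
Q(F, R) = F + 2*R
1/((-409 - 1*(-398)) + (-14 + Q(6, o))*(7 + 3)) = 1/((-409 - 1*(-398)) + (-14 + (6 + 2*6))*(7 + 3)) = 1/((-409 + 398) + (-14 + (6 + 12))*10) = 1/(-11 + (-14 + 18)*10) = 1/(-11 + 4*10) = 1/(-11 + 40) = 1/29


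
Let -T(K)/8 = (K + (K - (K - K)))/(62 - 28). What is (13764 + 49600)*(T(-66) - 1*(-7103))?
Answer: 7684722556/17 ≈ 4.5204e+8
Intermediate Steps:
T(K) = -8*K/17 (T(K) = -8*(K + (K - (K - K)))/(62 - 28) = -8*(K + (K - 1*0))/34 = -8*(K + (K + 0))/34 = -8*(K + K)/34 = -8*2*K/34 = -8*K/17)
(13764 + 49600)*(T(-66) - 1*(-7103)) = (13764 + 49600)*(-8/17*(-66) - 1*(-7103)) = 63364*(528/17 + 7103) = 63364*(121279/17) = 7684722556/17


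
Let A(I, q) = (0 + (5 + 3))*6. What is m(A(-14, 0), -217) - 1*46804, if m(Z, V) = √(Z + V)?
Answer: -46804 + 13*I ≈ -46804.0 + 13.0*I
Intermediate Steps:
A(I, q) = 48 (A(I, q) = (0 + 8)*6 = 8*6 = 48)
m(Z, V) = √(V + Z)
m(A(-14, 0), -217) - 1*46804 = √(-217 + 48) - 1*46804 = √(-169) - 46804 = 13*I - 46804 = -46804 + 13*I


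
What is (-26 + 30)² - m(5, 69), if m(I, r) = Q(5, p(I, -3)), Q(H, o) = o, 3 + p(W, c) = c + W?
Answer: 17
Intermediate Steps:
p(W, c) = -3 + W + c (p(W, c) = -3 + (c + W) = -3 + (W + c) = -3 + W + c)
m(I, r) = -6 + I (m(I, r) = -3 + I - 3 = -6 + I)
(-26 + 30)² - m(5, 69) = (-26 + 30)² - (-6 + 5) = 4² - 1*(-1) = 16 + 1 = 17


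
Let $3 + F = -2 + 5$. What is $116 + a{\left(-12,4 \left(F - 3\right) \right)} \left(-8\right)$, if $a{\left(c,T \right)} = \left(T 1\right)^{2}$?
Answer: $-1036$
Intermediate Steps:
$F = 0$ ($F = -3 + \left(-2 + 5\right) = -3 + 3 = 0$)
$a{\left(c,T \right)} = T^{2}$
$116 + a{\left(-12,4 \left(F - 3\right) \right)} \left(-8\right) = 116 + \left(4 \left(0 - 3\right)\right)^{2} \left(-8\right) = 116 + \left(4 \left(-3\right)\right)^{2} \left(-8\right) = 116 + \left(-12\right)^{2} \left(-8\right) = 116 + 144 \left(-8\right) = 116 - 1152 = -1036$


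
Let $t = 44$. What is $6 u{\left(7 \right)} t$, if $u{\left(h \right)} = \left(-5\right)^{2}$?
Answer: $6600$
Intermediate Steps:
$u{\left(h \right)} = 25$
$6 u{\left(7 \right)} t = 6 \cdot 25 \cdot 44 = 150 \cdot 44 = 6600$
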